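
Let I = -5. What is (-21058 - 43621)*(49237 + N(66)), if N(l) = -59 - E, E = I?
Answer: -3181107257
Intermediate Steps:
E = -5
N(l) = -54 (N(l) = -59 - 1*(-5) = -59 + 5 = -54)
(-21058 - 43621)*(49237 + N(66)) = (-21058 - 43621)*(49237 - 54) = -64679*49183 = -3181107257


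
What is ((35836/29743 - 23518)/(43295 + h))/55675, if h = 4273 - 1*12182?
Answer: -349730019/29298573401825 ≈ -1.1937e-5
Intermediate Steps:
h = -7909 (h = 4273 - 12182 = -7909)
((35836/29743 - 23518)/(43295 + h))/55675 = ((35836/29743 - 23518)/(43295 - 7909))/55675 = ((35836*(1/29743) - 23518)/35386)*(1/55675) = ((35836/29743 - 23518)*(1/35386))*(1/55675) = -699460038/29743*1/35386*(1/55675) = -349730019/526242899*1/55675 = -349730019/29298573401825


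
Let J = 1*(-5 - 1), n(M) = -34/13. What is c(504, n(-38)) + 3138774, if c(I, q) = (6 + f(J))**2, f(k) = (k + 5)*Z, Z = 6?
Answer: 3138774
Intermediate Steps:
n(M) = -34/13 (n(M) = -34*1/13 = -34/13)
J = -6 (J = 1*(-6) = -6)
f(k) = 30 + 6*k (f(k) = (k + 5)*6 = (5 + k)*6 = 30 + 6*k)
c(I, q) = 0 (c(I, q) = (6 + (30 + 6*(-6)))**2 = (6 + (30 - 36))**2 = (6 - 6)**2 = 0**2 = 0)
c(504, n(-38)) + 3138774 = 0 + 3138774 = 3138774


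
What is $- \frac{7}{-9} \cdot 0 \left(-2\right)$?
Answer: $0$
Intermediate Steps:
$- \frac{7}{-9} \cdot 0 \left(-2\right) = \left(-7\right) \left(- \frac{1}{9}\right) 0 \left(-2\right) = \frac{7}{9} \cdot 0 \left(-2\right) = 0 \left(-2\right) = 0$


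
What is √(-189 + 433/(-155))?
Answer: 4*I*√287990/155 ≈ 13.849*I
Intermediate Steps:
√(-189 + 433/(-155)) = √(-189 + 433*(-1/155)) = √(-189 - 433/155) = √(-29728/155) = 4*I*√287990/155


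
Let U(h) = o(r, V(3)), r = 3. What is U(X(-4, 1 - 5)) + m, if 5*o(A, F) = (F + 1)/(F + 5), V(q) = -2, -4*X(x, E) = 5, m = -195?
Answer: -2926/15 ≈ -195.07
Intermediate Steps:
X(x, E) = -5/4 (X(x, E) = -¼*5 = -5/4)
o(A, F) = (1 + F)/(5*(5 + F)) (o(A, F) = ((F + 1)/(F + 5))/5 = ((1 + F)/(5 + F))/5 = (1 + F)/(5*(5 + F)))
U(h) = -1/15 (U(h) = (1 - 2)/(5*(5 - 2)) = (⅕)*(-1)/3 = (⅕)*(⅓)*(-1) = -1/15)
U(X(-4, 1 - 5)) + m = -1/15 - 195 = -2926/15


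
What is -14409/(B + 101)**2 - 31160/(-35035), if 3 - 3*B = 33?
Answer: -11069/13013 ≈ -0.85061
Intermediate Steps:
B = -10 (B = 1 - 1/3*33 = 1 - 11 = -10)
-14409/(B + 101)**2 - 31160/(-35035) = -14409/(-10 + 101)**2 - 31160/(-35035) = -14409/(91**2) - 31160*(-1/35035) = -14409/8281 + 6232/7007 = -11069/13013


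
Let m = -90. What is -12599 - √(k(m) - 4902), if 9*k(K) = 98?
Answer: -12599 - 2*I*√11005/3 ≈ -12599.0 - 69.937*I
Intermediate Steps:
k(K) = 98/9 (k(K) = (⅑)*98 = 98/9)
-12599 - √(k(m) - 4902) = -12599 - √(98/9 - 4902) = -12599 - √(-44020/9) = -12599 - 2*I*√11005/3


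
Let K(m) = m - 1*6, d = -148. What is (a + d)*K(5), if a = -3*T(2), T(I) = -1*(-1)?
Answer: 151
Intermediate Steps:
T(I) = 1
K(m) = -6 + m (K(m) = m - 6 = -6 + m)
a = -3 (a = -3*1 = -3)
(a + d)*K(5) = (-3 - 148)*(-6 + 5) = -151*(-1) = 151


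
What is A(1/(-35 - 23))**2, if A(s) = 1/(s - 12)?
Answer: 3364/485809 ≈ 0.0069245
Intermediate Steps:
A(s) = 1/(-12 + s)
A(1/(-35 - 23))**2 = (1/(-12 + 1/(-35 - 23)))**2 = (1/(-12 + 1/(-58)))**2 = (1/(-12 - 1/58))**2 = (1/(-697/58))**2 = (-58/697)**2 = 3364/485809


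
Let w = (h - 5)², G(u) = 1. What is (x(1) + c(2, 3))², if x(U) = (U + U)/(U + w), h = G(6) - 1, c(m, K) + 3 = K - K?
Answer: 1444/169 ≈ 8.5444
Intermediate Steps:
c(m, K) = -3 (c(m, K) = -3 + (K - K) = -3 + 0 = -3)
h = 0 (h = 1 - 1 = 0)
w = 25 (w = (0 - 5)² = (-5)² = 25)
x(U) = 2*U/(25 + U) (x(U) = (U + U)/(U + 25) = (2*U)/(25 + U) = 2*U/(25 + U))
(x(1) + c(2, 3))² = (2*1/(25 + 1) - 3)² = (2*1/26 - 3)² = (2*1*(1/26) - 3)² = (1/13 - 3)² = (-38/13)² = 1444/169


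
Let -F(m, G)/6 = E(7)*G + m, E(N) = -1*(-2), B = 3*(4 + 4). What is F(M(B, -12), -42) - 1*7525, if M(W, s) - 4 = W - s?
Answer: -7261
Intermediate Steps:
B = 24 (B = 3*8 = 24)
E(N) = 2
M(W, s) = 4 + W - s (M(W, s) = 4 + (W - s) = 4 + W - s)
F(m, G) = -12*G - 6*m (F(m, G) = -6*(2*G + m) = -6*(m + 2*G) = -12*G - 6*m)
F(M(B, -12), -42) - 1*7525 = (-12*(-42) - 6*(4 + 24 - 1*(-12))) - 1*7525 = (504 - 6*(4 + 24 + 12)) - 7525 = (504 - 6*40) - 7525 = (504 - 240) - 7525 = 264 - 7525 = -7261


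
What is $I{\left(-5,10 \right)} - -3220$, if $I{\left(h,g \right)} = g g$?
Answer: $3320$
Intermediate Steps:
$I{\left(h,g \right)} = g^{2}$
$I{\left(-5,10 \right)} - -3220 = 10^{2} - -3220 = 100 + 3220 = 3320$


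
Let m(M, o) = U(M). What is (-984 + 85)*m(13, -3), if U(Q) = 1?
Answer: -899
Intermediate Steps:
m(M, o) = 1
(-984 + 85)*m(13, -3) = (-984 + 85)*1 = -899*1 = -899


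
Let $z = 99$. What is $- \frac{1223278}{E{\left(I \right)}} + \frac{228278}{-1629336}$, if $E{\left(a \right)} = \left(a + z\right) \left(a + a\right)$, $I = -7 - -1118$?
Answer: $- \frac{325860459971}{547583169540} \approx -0.59509$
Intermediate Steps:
$I = 1111$ ($I = -7 + 1118 = 1111$)
$E{\left(a \right)} = 2 a \left(99 + a\right)$ ($E{\left(a \right)} = \left(a + 99\right) \left(a + a\right) = \left(99 + a\right) 2 a = 2 a \left(99 + a\right)$)
$- \frac{1223278}{E{\left(I \right)}} + \frac{228278}{-1629336} = - \frac{1223278}{2 \cdot 1111 \left(99 + 1111\right)} + \frac{228278}{-1629336} = - \frac{1223278}{2 \cdot 1111 \cdot 1210} + 228278 \left(- \frac{1}{1629336}\right) = - \frac{1223278}{2688620} - \frac{114139}{814668} = \left(-1223278\right) \frac{1}{2688620} - \frac{114139}{814668} = - \frac{611639}{1344310} - \frac{114139}{814668} = - \frac{325860459971}{547583169540}$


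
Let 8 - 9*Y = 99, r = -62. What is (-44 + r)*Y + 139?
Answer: 10897/9 ≈ 1210.8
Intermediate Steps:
Y = -91/9 (Y = 8/9 - ⅑*99 = 8/9 - 11 = -91/9 ≈ -10.111)
(-44 + r)*Y + 139 = (-44 - 62)*(-91/9) + 139 = -106*(-91/9) + 139 = 9646/9 + 139 = 10897/9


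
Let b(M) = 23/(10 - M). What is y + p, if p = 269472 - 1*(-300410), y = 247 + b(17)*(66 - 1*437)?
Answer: 571348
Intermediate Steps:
y = 1466 (y = 247 + (-23/(-10 + 17))*(66 - 1*437) = 247 + (-23/7)*(66 - 437) = 247 - 23*⅐*(-371) = 247 - 23/7*(-371) = 247 + 1219 = 1466)
p = 569882 (p = 269472 + 300410 = 569882)
y + p = 1466 + 569882 = 571348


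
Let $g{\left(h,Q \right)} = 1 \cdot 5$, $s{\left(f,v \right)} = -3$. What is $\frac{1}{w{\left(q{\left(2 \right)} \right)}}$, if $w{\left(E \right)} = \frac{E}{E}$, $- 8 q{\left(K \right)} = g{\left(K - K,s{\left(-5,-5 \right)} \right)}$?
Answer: $1$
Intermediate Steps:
$g{\left(h,Q \right)} = 5$
$q{\left(K \right)} = - \frac{5}{8}$ ($q{\left(K \right)} = \left(- \frac{1}{8}\right) 5 = - \frac{5}{8}$)
$w{\left(E \right)} = 1$
$\frac{1}{w{\left(q{\left(2 \right)} \right)}} = 1^{-1} = 1$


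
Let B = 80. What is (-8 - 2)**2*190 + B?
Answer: 19080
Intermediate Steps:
(-8 - 2)**2*190 + B = (-8 - 2)**2*190 + 80 = (-10)**2*190 + 80 = 100*190 + 80 = 19000 + 80 = 19080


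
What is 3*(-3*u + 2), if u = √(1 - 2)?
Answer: 6 - 9*I ≈ 6.0 - 9.0*I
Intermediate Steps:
u = I (u = √(-1) = I ≈ 1.0*I)
3*(-3*u + 2) = 3*(-3*I + 2) = 3*(2 - 3*I) = 6 - 9*I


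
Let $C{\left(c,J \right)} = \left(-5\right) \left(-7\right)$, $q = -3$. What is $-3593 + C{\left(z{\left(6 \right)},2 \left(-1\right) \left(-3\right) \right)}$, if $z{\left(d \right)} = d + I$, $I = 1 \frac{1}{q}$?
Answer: $-3558$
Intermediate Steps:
$I = - \frac{1}{3}$ ($I = 1 \frac{1}{-3} = 1 \left(- \frac{1}{3}\right) = - \frac{1}{3} \approx -0.33333$)
$z{\left(d \right)} = - \frac{1}{3} + d$ ($z{\left(d \right)} = d - \frac{1}{3} = - \frac{1}{3} + d$)
$C{\left(c,J \right)} = 35$
$-3593 + C{\left(z{\left(6 \right)},2 \left(-1\right) \left(-3\right) \right)} = -3593 + 35 = -3558$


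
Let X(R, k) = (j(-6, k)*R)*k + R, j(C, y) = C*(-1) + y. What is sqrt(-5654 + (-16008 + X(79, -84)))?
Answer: 5*sqrt(19841) ≈ 704.29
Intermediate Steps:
j(C, y) = y - C (j(C, y) = -C + y = y - C)
X(R, k) = R + R*k*(6 + k) (X(R, k) = ((k - 1*(-6))*R)*k + R = ((k + 6)*R)*k + R = ((6 + k)*R)*k + R = (R*(6 + k))*k + R = R*k*(6 + k) + R = R + R*k*(6 + k))
sqrt(-5654 + (-16008 + X(79, -84))) = sqrt(-5654 + (-16008 + 79*(1 - 84*(6 - 84)))) = sqrt(-5654 + (-16008 + 79*(1 - 84*(-78)))) = sqrt(-5654 + (-16008 + 79*(1 + 6552))) = sqrt(-5654 + (-16008 + 79*6553)) = sqrt(-5654 + (-16008 + 517687)) = sqrt(-5654 + 501679) = sqrt(496025) = 5*sqrt(19841)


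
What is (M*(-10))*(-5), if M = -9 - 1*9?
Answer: -900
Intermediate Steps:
M = -18 (M = -9 - 9 = -18)
(M*(-10))*(-5) = -18*(-10)*(-5) = 180*(-5) = -900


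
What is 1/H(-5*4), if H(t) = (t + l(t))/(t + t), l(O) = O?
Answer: 1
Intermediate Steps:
H(t) = 1 (H(t) = (t + t)/(t + t) = (2*t)/((2*t)) = (2*t)*(1/(2*t)) = 1)
1/H(-5*4) = 1/1 = 1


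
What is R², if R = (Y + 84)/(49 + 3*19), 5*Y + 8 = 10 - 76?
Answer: 29929/70225 ≈ 0.42619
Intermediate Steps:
Y = -74/5 (Y = -8/5 + (10 - 76)/5 = -8/5 + (⅕)*(-66) = -8/5 - 66/5 = -74/5 ≈ -14.800)
R = 173/265 (R = (-74/5 + 84)/(49 + 3*19) = 346/(5*(49 + 57)) = (346/5)/106 = (346/5)*(1/106) = 173/265 ≈ 0.65283)
R² = (173/265)² = 29929/70225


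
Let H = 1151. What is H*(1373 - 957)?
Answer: 478816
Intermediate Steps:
H*(1373 - 957) = 1151*(1373 - 957) = 1151*416 = 478816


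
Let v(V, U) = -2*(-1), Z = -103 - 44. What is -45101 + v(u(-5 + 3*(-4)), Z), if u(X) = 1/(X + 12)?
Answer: -45099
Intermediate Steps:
Z = -147
u(X) = 1/(12 + X)
v(V, U) = 2
-45101 + v(u(-5 + 3*(-4)), Z) = -45101 + 2 = -45099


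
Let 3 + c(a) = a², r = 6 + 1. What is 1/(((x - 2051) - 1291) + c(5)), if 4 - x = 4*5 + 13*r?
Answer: -1/3427 ≈ -0.00029180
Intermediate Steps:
r = 7
x = -107 (x = 4 - (4*5 + 13*7) = 4 - (20 + 91) = 4 - 1*111 = 4 - 111 = -107)
c(a) = -3 + a²
1/(((x - 2051) - 1291) + c(5)) = 1/(((-107 - 2051) - 1291) + (-3 + 5²)) = 1/((-2158 - 1291) + (-3 + 25)) = 1/(-3449 + 22) = 1/(-3427) = -1/3427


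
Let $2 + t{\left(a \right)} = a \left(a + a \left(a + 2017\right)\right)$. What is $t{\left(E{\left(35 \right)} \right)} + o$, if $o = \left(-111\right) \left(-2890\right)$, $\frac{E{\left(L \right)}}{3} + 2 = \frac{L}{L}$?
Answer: $338923$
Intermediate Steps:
$E{\left(L \right)} = -3$ ($E{\left(L \right)} = -6 + 3 \frac{L}{L} = -6 + 3 \cdot 1 = -6 + 3 = -3$)
$o = 320790$
$t{\left(a \right)} = -2 + a \left(a + a \left(2017 + a\right)\right)$ ($t{\left(a \right)} = -2 + a \left(a + a \left(a + 2017\right)\right) = -2 + a \left(a + a \left(2017 + a\right)\right)$)
$t{\left(E{\left(35 \right)} \right)} + o = \left(-2 + \left(-3\right)^{3} + 2018 \left(-3\right)^{2}\right) + 320790 = \left(-2 - 27 + 2018 \cdot 9\right) + 320790 = \left(-2 - 27 + 18162\right) + 320790 = 18133 + 320790 = 338923$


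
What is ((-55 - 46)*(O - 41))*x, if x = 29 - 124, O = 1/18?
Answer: -7071515/18 ≈ -3.9286e+5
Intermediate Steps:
O = 1/18 ≈ 0.055556
x = -95
((-55 - 46)*(O - 41))*x = ((-55 - 46)*(1/18 - 41))*(-95) = -101*(-737/18)*(-95) = (74437/18)*(-95) = -7071515/18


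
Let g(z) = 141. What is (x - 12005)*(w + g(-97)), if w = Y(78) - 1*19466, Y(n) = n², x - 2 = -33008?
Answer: 595990651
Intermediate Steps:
x = -33006 (x = 2 - 33008 = -33006)
w = -13382 (w = 78² - 1*19466 = 6084 - 19466 = -13382)
(x - 12005)*(w + g(-97)) = (-33006 - 12005)*(-13382 + 141) = -45011*(-13241) = 595990651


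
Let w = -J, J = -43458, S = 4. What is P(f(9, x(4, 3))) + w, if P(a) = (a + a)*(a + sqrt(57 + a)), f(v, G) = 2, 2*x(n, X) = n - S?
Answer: 43466 + 4*sqrt(59) ≈ 43497.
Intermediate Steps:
x(n, X) = -2 + n/2 (x(n, X) = (n - 1*4)/2 = (n - 4)/2 = (-4 + n)/2 = -2 + n/2)
P(a) = 2*a*(a + sqrt(57 + a)) (P(a) = (2*a)*(a + sqrt(57 + a)) = 2*a*(a + sqrt(57 + a)))
w = 43458 (w = -1*(-43458) = 43458)
P(f(9, x(4, 3))) + w = 2*2*(2 + sqrt(57 + 2)) + 43458 = 2*2*(2 + sqrt(59)) + 43458 = (8 + 4*sqrt(59)) + 43458 = 43466 + 4*sqrt(59)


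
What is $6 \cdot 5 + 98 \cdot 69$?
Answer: $6792$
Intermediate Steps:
$6 \cdot 5 + 98 \cdot 69 = 30 + 6762 = 6792$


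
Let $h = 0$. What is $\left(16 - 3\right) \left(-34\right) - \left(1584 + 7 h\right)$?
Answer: $-2026$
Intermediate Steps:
$\left(16 - 3\right) \left(-34\right) - \left(1584 + 7 h\right) = \left(16 - 3\right) \left(-34\right) - 1584 = 13 \left(-34\right) + \left(0 - 1584\right) = -442 - 1584 = -2026$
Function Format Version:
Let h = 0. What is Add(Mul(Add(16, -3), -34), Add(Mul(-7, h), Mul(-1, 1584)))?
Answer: -2026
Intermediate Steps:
Add(Mul(Add(16, -3), -34), Add(Mul(-7, h), Mul(-1, 1584))) = Add(Mul(Add(16, -3), -34), Add(Mul(-7, 0), Mul(-1, 1584))) = Add(Mul(13, -34), Add(0, -1584)) = Add(-442, -1584) = -2026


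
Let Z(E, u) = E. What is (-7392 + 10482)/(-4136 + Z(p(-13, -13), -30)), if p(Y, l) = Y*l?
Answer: -3090/3967 ≈ -0.77893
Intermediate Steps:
(-7392 + 10482)/(-4136 + Z(p(-13, -13), -30)) = (-7392 + 10482)/(-4136 - 13*(-13)) = 3090/(-4136 + 169) = 3090/(-3967) = 3090*(-1/3967) = -3090/3967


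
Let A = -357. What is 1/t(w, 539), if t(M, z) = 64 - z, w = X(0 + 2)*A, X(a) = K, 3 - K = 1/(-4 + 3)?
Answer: -1/475 ≈ -0.0021053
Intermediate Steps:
K = 4 (K = 3 - 1/(-4 + 3) = 3 - 1/(-1) = 3 - 1*(-1) = 3 + 1 = 4)
X(a) = 4
w = -1428 (w = 4*(-357) = -1428)
1/t(w, 539) = 1/(64 - 1*539) = 1/(64 - 539) = 1/(-475) = -1/475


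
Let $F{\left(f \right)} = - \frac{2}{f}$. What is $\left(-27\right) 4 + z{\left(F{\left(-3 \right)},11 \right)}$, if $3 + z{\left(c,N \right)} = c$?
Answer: $- \frac{331}{3} \approx -110.33$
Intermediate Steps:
$z{\left(c,N \right)} = -3 + c$
$\left(-27\right) 4 + z{\left(F{\left(-3 \right)},11 \right)} = \left(-27\right) 4 - \left(3 + \frac{2}{-3}\right) = -108 - \frac{7}{3} = - \frac{331}{3}$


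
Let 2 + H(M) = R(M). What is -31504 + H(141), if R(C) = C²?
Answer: -11625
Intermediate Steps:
H(M) = -2 + M²
-31504 + H(141) = -31504 + (-2 + 141²) = -31504 + (-2 + 19881) = -31504 + 19879 = -11625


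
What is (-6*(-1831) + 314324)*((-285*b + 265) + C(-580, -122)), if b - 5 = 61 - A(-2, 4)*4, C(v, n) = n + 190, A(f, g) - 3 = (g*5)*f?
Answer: -19732328670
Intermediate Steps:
A(f, g) = 3 + 5*f*g (A(f, g) = 3 + (g*5)*f = 3 + (5*g)*f = 3 + 5*f*g)
C(v, n) = 190 + n
b = 214 (b = 5 + (61 - (3 + 5*(-2)*4)*4) = 5 + (61 - (3 - 40)*4) = 5 + (61 - (-37)*4) = 5 + (61 - 1*(-148)) = 5 + (61 + 148) = 5 + 209 = 214)
(-6*(-1831) + 314324)*((-285*b + 265) + C(-580, -122)) = (-6*(-1831) + 314324)*((-285*214 + 265) + (190 - 122)) = (10986 + 314324)*((-60990 + 265) + 68) = 325310*(-60725 + 68) = 325310*(-60657) = -19732328670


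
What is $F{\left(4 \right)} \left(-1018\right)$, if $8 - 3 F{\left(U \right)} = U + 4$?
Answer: $0$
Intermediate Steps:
$F{\left(U \right)} = \frac{4}{3} - \frac{U}{3}$ ($F{\left(U \right)} = \frac{8}{3} - \frac{U + 4}{3} = \frac{8}{3} - \frac{4 + U}{3} = \frac{8}{3} - \left(\frac{4}{3} + \frac{U}{3}\right) = \frac{4}{3} - \frac{U}{3}$)
$F{\left(4 \right)} \left(-1018\right) = \left(\frac{4}{3} - \frac{4}{3}\right) \left(-1018\right) = 0 \left(-1018\right) = 0$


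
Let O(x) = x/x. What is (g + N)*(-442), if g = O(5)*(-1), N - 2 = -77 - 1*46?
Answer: 53924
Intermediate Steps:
N = -121 (N = 2 + (-77 - 1*46) = 2 + (-77 - 46) = 2 - 123 = -121)
O(x) = 1
g = -1 (g = 1*(-1) = -1)
(g + N)*(-442) = (-1 - 121)*(-442) = -122*(-442) = 53924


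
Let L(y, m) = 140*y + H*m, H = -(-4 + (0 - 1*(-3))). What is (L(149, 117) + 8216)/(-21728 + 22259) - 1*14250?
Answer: -2512519/177 ≈ -14195.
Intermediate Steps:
H = 1 (H = -(-4 + (0 + 3)) = -(-4 + 3) = -1*(-1) = 1)
L(y, m) = m + 140*y (L(y, m) = 140*y + 1*m = 140*y + m = m + 140*y)
(L(149, 117) + 8216)/(-21728 + 22259) - 1*14250 = ((117 + 140*149) + 8216)/(-21728 + 22259) - 1*14250 = ((117 + 20860) + 8216)/531 - 14250 = (20977 + 8216)*(1/531) - 14250 = 29193*(1/531) - 14250 = 9731/177 - 14250 = -2512519/177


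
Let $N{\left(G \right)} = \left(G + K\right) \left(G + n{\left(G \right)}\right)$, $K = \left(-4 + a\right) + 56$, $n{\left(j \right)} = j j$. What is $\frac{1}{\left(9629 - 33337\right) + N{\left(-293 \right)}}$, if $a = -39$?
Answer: $- \frac{1}{23979388} \approx -4.1702 \cdot 10^{-8}$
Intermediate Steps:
$n{\left(j \right)} = j^{2}$
$K = 13$ ($K = \left(-4 - 39\right) + 56 = -43 + 56 = 13$)
$N{\left(G \right)} = \left(13 + G\right) \left(G + G^{2}\right)$ ($N{\left(G \right)} = \left(G + 13\right) \left(G + G^{2}\right) = \left(13 + G\right) \left(G + G^{2}\right)$)
$\frac{1}{\left(9629 - 33337\right) + N{\left(-293 \right)}} = \frac{1}{\left(9629 - 33337\right) - 293 \left(13 + \left(-293\right)^{2} + 14 \left(-293\right)\right)} = \frac{1}{-23708 - 293 \left(13 + 85849 - 4102\right)} = \frac{1}{-23708 - 23955680} = \frac{1}{-23979388} = - \frac{1}{23979388}$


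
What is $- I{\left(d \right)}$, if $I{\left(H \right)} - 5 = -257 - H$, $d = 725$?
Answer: $977$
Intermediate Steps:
$I{\left(H \right)} = -252 - H$ ($I{\left(H \right)} = 5 - \left(257 + H\right) = -252 - H$)
$- I{\left(d \right)} = - (-252 - 725) = \left(-1\right) \left(-977\right) = 977$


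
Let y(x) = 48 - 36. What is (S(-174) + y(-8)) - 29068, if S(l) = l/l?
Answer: -29055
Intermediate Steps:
y(x) = 12
S(l) = 1
(S(-174) + y(-8)) - 29068 = (1 + 12) - 29068 = 13 - 29068 = -29055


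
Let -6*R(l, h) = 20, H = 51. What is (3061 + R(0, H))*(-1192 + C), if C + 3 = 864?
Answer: -3036263/3 ≈ -1.0121e+6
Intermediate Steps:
C = 861 (C = -3 + 864 = 861)
R(l, h) = -10/3 (R(l, h) = -⅙*20 = -10/3)
(3061 + R(0, H))*(-1192 + C) = (3061 - 10/3)*(-1192 + 861) = (9173/3)*(-331) = -3036263/3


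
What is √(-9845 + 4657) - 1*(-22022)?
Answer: 22022 + 2*I*√1297 ≈ 22022.0 + 72.028*I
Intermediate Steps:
√(-9845 + 4657) - 1*(-22022) = √(-5188) + 22022 = 2*I*√1297 + 22022 = 22022 + 2*I*√1297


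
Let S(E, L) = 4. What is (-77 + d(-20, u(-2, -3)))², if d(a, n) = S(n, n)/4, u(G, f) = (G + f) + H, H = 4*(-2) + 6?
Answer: 5776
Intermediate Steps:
H = -2 (H = -8 + 6 = -2)
u(G, f) = -2 + G + f (u(G, f) = (G + f) - 2 = -2 + G + f)
d(a, n) = 1 (d(a, n) = 4/4 = 4*(¼) = 1)
(-77 + d(-20, u(-2, -3)))² = (-77 + 1)² = (-76)² = 5776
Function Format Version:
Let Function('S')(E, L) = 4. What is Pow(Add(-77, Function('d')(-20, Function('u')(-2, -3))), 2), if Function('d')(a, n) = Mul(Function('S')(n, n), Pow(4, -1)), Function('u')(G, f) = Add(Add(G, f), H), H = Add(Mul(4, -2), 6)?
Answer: 5776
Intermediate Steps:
H = -2 (H = Add(-8, 6) = -2)
Function('u')(G, f) = Add(-2, G, f) (Function('u')(G, f) = Add(Add(G, f), -2) = Add(-2, G, f))
Function('d')(a, n) = 1 (Function('d')(a, n) = Mul(4, Pow(4, -1)) = Mul(4, Rational(1, 4)) = 1)
Pow(Add(-77, Function('d')(-20, Function('u')(-2, -3))), 2) = Pow(Add(-77, 1), 2) = Pow(-76, 2) = 5776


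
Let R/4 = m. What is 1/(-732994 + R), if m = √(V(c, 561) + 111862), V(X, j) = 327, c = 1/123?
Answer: -366497/268639204506 - √112189/134319602253 ≈ -1.3668e-6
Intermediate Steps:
c = 1/123 ≈ 0.0081301
m = √112189 (m = √(327 + 111862) = √112189 ≈ 334.95)
R = 4*√112189 ≈ 1339.8
1/(-732994 + R) = 1/(-732994 + 4*√112189)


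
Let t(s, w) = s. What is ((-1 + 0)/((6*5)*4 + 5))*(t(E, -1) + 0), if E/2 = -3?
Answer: 6/125 ≈ 0.048000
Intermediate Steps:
E = -6 (E = 2*(-3) = -6)
((-1 + 0)/((6*5)*4 + 5))*(t(E, -1) + 0) = ((-1 + 0)/((6*5)*4 + 5))*(-6 + 0) = -1/(30*4 + 5)*(-6) = -1/(120 + 5)*(-6) = -1/125*(-6) = 6/125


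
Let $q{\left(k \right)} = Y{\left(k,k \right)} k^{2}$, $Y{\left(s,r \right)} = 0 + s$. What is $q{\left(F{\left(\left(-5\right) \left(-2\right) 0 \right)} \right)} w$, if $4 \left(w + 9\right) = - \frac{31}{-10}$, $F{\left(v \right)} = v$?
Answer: $0$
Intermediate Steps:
$Y{\left(s,r \right)} = s$
$w = - \frac{329}{40}$ ($w = -9 + \frac{\left(-31\right) \frac{1}{-10}}{4} = -9 + \frac{\left(-31\right) \left(- \frac{1}{10}\right)}{4} = -9 + \frac{1}{4} \cdot \frac{31}{10} = -9 + \frac{31}{40} = - \frac{329}{40} \approx -8.225$)
$q{\left(k \right)} = k^{3}$ ($q{\left(k \right)} = k k^{2} = k^{3}$)
$q{\left(F{\left(\left(-5\right) \left(-2\right) 0 \right)} \right)} w = \left(\left(-5\right) \left(-2\right) 0\right)^{3} \left(- \frac{329}{40}\right) = \left(10 \cdot 0\right)^{3} \left(- \frac{329}{40}\right) = 0^{3} \left(- \frac{329}{40}\right) = 0 \left(- \frac{329}{40}\right) = 0$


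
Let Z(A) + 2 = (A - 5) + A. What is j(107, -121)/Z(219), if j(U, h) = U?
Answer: 107/431 ≈ 0.24826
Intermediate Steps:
Z(A) = -7 + 2*A (Z(A) = -2 + ((A - 5) + A) = -2 + ((-5 + A) + A) = -2 + (-5 + 2*A) = -7 + 2*A)
j(107, -121)/Z(219) = 107/(-7 + 2*219) = 107/(-7 + 438) = 107/431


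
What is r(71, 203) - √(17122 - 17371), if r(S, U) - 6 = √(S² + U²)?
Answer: 6 + 25*√74 - I*√249 ≈ 221.06 - 15.78*I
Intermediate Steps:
r(S, U) = 6 + √(S² + U²)
r(71, 203) - √(17122 - 17371) = (6 + √(71² + 203²)) - √(17122 - 17371) = (6 + √(5041 + 41209)) - √(-249) = (6 + √46250) - I*√249 = (6 + 25*√74) - I*√249 = 6 + 25*√74 - I*√249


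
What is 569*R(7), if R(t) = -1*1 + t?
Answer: 3414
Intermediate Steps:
R(t) = -1 + t
569*R(7) = 569*(-1 + 7) = 569*6 = 3414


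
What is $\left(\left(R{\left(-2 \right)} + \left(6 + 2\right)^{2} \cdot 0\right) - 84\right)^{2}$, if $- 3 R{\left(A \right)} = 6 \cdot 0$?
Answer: $7056$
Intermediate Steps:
$R{\left(A \right)} = 0$ ($R{\left(A \right)} = - \frac{6 \cdot 0}{3} = \left(- \frac{1}{3}\right) 0 = 0$)
$\left(\left(R{\left(-2 \right)} + \left(6 + 2\right)^{2} \cdot 0\right) - 84\right)^{2} = \left(\left(0 + \left(6 + 2\right)^{2} \cdot 0\right) - 84\right)^{2} = \left(\left(0 + 8^{2} \cdot 0\right) - 84\right)^{2} = \left(\left(0 + 64 \cdot 0\right) - 84\right)^{2} = \left(\left(0 + 0\right) - 84\right)^{2} = \left(0 - 84\right)^{2} = \left(-84\right)^{2} = 7056$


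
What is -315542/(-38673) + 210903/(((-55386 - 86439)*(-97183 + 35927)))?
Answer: 913773665301373/111992266690200 ≈ 8.1593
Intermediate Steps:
-315542/(-38673) + 210903/(((-55386 - 86439)*(-97183 + 35927))) = -315542*(-1/38673) + 210903/((-141825*(-61256))) = 315542/38673 + 210903/8687632200 = 315542/38673 + 210903*(1/8687632200) = 315542/38673 + 70301/2895877400 = 913773665301373/111992266690200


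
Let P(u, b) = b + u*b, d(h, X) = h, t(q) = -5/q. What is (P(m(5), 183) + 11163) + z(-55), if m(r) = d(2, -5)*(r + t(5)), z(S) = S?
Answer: 12755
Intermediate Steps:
m(r) = -2 + 2*r (m(r) = 2*(r - 5/5) = 2*(r - 5*⅕) = 2*(r - 1) = 2*(-1 + r) = -2 + 2*r)
P(u, b) = b + b*u
(P(m(5), 183) + 11163) + z(-55) = (183*(1 + (-2 + 2*5)) + 11163) - 55 = (183*(1 + (-2 + 10)) + 11163) - 55 = (183*(1 + 8) + 11163) - 55 = (183*9 + 11163) - 55 = (1647 + 11163) - 55 = 12810 - 55 = 12755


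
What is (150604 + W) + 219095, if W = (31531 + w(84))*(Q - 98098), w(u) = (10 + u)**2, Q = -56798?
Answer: -6252317133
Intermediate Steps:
W = -6252686832 (W = (31531 + (10 + 84)**2)*(-56798 - 98098) = (31531 + 94**2)*(-154896) = (31531 + 8836)*(-154896) = 40367*(-154896) = -6252686832)
(150604 + W) + 219095 = (150604 - 6252686832) + 219095 = -6252536228 + 219095 = -6252317133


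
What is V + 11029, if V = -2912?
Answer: 8117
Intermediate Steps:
V + 11029 = -2912 + 11029 = 8117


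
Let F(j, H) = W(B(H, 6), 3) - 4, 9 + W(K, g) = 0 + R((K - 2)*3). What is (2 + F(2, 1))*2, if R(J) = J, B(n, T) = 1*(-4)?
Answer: -58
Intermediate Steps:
B(n, T) = -4
W(K, g) = -15 + 3*K (W(K, g) = -9 + (0 + (K - 2)*3) = -9 + (0 + (-2 + K)*3) = -9 + (0 + (-6 + 3*K)) = -9 + (-6 + 3*K) = -15 + 3*K)
F(j, H) = -31 (F(j, H) = (-15 + 3*(-4)) - 4 = (-15 - 12) - 4 = -27 - 4 = -31)
(2 + F(2, 1))*2 = (2 - 31)*2 = -29*2 = -58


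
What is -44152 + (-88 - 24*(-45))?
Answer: -43160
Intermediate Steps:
-44152 + (-88 - 24*(-45)) = -44152 + (-88 + 1080) = -44152 + 992 = -43160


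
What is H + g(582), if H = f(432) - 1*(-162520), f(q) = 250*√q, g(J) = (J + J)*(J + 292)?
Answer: 1179856 + 3000*√3 ≈ 1.1851e+6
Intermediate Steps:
g(J) = 2*J*(292 + J) (g(J) = (2*J)*(292 + J) = 2*J*(292 + J))
H = 162520 + 3000*√3 (H = 250*√432 - 1*(-162520) = 250*(12*√3) + 162520 = 3000*√3 + 162520 = 162520 + 3000*√3 ≈ 1.6772e+5)
H + g(582) = (162520 + 3000*√3) + 2*582*(292 + 582) = (162520 + 3000*√3) + 2*582*874 = (162520 + 3000*√3) + 1017336 = 1179856 + 3000*√3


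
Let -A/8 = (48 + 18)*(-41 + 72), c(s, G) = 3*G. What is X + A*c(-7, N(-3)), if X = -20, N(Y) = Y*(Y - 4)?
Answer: -1031204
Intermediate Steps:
N(Y) = Y*(-4 + Y)
A = -16368 (A = -8*(48 + 18)*(-41 + 72) = -528*31 = -8*2046 = -16368)
X + A*c(-7, N(-3)) = -20 - 49104*(-3*(-4 - 3)) = -20 - 49104*(-3*(-7)) = -20 - 49104*21 = -20 - 16368*63 = -20 - 1031184 = -1031204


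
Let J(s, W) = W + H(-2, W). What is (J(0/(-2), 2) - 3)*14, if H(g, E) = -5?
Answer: -84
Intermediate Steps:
J(s, W) = -5 + W (J(s, W) = W - 5 = -5 + W)
(J(0/(-2), 2) - 3)*14 = ((-5 + 2) - 3)*14 = (-3 - 3)*14 = -6*14 = -84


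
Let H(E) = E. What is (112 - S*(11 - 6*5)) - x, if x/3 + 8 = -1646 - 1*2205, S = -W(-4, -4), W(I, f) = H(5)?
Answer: 11594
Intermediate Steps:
W(I, f) = 5
S = -5 (S = -1*5 = -5)
x = -11577 (x = -24 + 3*(-1646 - 1*2205) = -24 + 3*(-1646 - 2205) = -24 + 3*(-3851) = -24 - 11553 = -11577)
(112 - S*(11 - 6*5)) - x = (112 - (-5)*(11 - 6*5)) - 1*(-11577) = (112 - (-5)*(11 - 30)) + 11577 = (112 - (-5)*(-19)) + 11577 = (112 - 1*95) + 11577 = (112 - 95) + 11577 = 17 + 11577 = 11594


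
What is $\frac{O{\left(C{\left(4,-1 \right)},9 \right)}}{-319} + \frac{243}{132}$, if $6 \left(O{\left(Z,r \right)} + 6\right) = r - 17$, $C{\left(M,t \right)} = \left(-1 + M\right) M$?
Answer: $\frac{7135}{3828} \approx 1.8639$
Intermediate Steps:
$C{\left(M,t \right)} = M \left(-1 + M\right)$
$O{\left(Z,r \right)} = - \frac{53}{6} + \frac{r}{6}$ ($O{\left(Z,r \right)} = -6 + \frac{r - 17}{6} = -6 + \frac{-17 + r}{6} = -6 + \left(- \frac{17}{6} + \frac{r}{6}\right) = - \frac{53}{6} + \frac{r}{6}$)
$\frac{O{\left(C{\left(4,-1 \right)},9 \right)}}{-319} + \frac{243}{132} = \frac{- \frac{53}{6} + \frac{1}{6} \cdot 9}{-319} + \frac{243}{132} = \left(- \frac{53}{6} + \frac{3}{2}\right) \left(- \frac{1}{319}\right) + 243 \cdot \frac{1}{132} = \left(- \frac{22}{3}\right) \left(- \frac{1}{319}\right) + \frac{81}{44} = \frac{2}{87} + \frac{81}{44} = \frac{7135}{3828}$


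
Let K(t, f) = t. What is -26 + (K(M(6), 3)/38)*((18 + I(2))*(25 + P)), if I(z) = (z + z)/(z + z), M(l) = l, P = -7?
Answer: 28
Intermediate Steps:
I(z) = 1 (I(z) = (2*z)/((2*z)) = (2*z)*(1/(2*z)) = 1)
-26 + (K(M(6), 3)/38)*((18 + I(2))*(25 + P)) = -26 + (6/38)*((18 + 1)*(25 - 7)) = -26 + (6*(1/38))*(19*18) = -26 + (3/19)*342 = -26 + 54 = 28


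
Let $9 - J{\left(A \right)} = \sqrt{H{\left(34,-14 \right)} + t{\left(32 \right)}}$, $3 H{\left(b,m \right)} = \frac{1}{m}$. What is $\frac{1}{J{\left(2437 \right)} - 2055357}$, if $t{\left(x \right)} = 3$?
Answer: $- \frac{86324616}{177427126846243} + \frac{5 \sqrt{210}}{177427126846243} \approx -4.8654 \cdot 10^{-7}$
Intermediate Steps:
$H{\left(b,m \right)} = \frac{1}{3 m}$
$J{\left(A \right)} = 9 - \frac{5 \sqrt{210}}{42}$ ($J{\left(A \right)} = 9 - \sqrt{\frac{1}{3 \left(-14\right)} + 3} = 9 - \sqrt{\frac{1}{3} \left(- \frac{1}{14}\right) + 3} = 9 - \sqrt{- \frac{1}{42} + 3} = 9 - \sqrt{\frac{125}{42}} = 9 - \frac{5 \sqrt{210}}{42}$)
$\frac{1}{J{\left(2437 \right)} - 2055357} = \frac{1}{\left(9 - \frac{5 \sqrt{210}}{42}\right) - 2055357} = \frac{1}{-2055348 - \frac{5 \sqrt{210}}{42}}$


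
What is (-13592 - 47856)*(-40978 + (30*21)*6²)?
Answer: 1124375504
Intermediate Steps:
(-13592 - 47856)*(-40978 + (30*21)*6²) = -61448*(-40978 + 630*36) = -61448*(-40978 + 22680) = -61448*(-18298) = 1124375504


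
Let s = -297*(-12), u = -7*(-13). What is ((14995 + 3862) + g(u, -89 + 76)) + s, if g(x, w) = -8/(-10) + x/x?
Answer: 112114/5 ≈ 22423.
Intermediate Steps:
u = 91
g(x, w) = 9/5 (g(x, w) = -8*(-⅒) + 1 = ⅘ + 1 = 9/5)
s = 3564
((14995 + 3862) + g(u, -89 + 76)) + s = ((14995 + 3862) + 9/5) + 3564 = (18857 + 9/5) + 3564 = 94294/5 + 3564 = 112114/5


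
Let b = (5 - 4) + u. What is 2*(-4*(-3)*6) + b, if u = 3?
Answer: 148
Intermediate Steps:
b = 4 (b = (5 - 4) + 3 = 1 + 3 = 4)
2*(-4*(-3)*6) + b = 2*(-4*(-3)*6) + 4 = 2*(12*6) + 4 = 2*72 + 4 = 144 + 4 = 148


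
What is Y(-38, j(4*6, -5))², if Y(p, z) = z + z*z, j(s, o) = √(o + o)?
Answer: 90 - 20*I*√10 ≈ 90.0 - 63.246*I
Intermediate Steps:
j(s, o) = √2*√o (j(s, o) = √(2*o) = √2*√o)
Y(p, z) = z + z²
Y(-38, j(4*6, -5))² = ((√2*√(-5))*(1 + √2*√(-5)))² = ((√2*(I*√5))*(1 + √2*(I*√5)))² = ((I*√10)*(1 + I*√10))² = (I*√10*(1 + I*√10))² = -10*(1 + I*√10)²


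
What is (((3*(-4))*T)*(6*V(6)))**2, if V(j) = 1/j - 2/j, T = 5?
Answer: 3600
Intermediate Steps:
V(j) = -1/j (V(j) = 1/j - 2/j = -1/j)
(((3*(-4))*T)*(6*V(6)))**2 = (((3*(-4))*5)*(6*(-1/6)))**2 = ((-12*5)*(6*(-1*1/6)))**2 = (-360*(-1)/6)**2 = (-60*(-1))**2 = 60**2 = 3600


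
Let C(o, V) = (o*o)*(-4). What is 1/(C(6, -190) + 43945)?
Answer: 1/43801 ≈ 2.2831e-5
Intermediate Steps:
C(o, V) = -4*o² (C(o, V) = o²*(-4) = -4*o²)
1/(C(6, -190) + 43945) = 1/(-4*6² + 43945) = 1/(-4*36 + 43945) = 1/(-144 + 43945) = 1/43801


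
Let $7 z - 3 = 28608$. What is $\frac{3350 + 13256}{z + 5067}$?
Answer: $\frac{58121}{32040} \approx 1.814$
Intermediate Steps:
$z = \frac{28611}{7}$ ($z = \frac{3}{7} + \frac{1}{7} \cdot 28608 = \frac{3}{7} + \frac{28608}{7} = \frac{28611}{7} \approx 4087.3$)
$\frac{3350 + 13256}{z + 5067} = \frac{3350 + 13256}{\frac{28611}{7} + 5067} = \frac{16606}{\frac{64080}{7}} = 16606 \cdot \frac{7}{64080} = \frac{58121}{32040}$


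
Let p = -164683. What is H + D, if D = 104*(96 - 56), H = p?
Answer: -160523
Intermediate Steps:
H = -164683
D = 4160 (D = 104*40 = 4160)
H + D = -164683 + 4160 = -160523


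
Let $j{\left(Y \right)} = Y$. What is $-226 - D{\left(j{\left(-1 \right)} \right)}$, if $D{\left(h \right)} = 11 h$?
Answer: $-215$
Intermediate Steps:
$-226 - D{\left(j{\left(-1 \right)} \right)} = -226 - 11 \left(-1\right) = -226 - -11 = -226 + 11 = -215$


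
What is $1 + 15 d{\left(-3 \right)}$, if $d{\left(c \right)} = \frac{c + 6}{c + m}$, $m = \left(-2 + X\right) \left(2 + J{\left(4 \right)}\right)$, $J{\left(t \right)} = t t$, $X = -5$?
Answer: $\frac{28}{43} \approx 0.65116$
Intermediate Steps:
$J{\left(t \right)} = t^{2}$
$m = -126$ ($m = \left(-2 - 5\right) \left(2 + 4^{2}\right) = - 7 \left(2 + 16\right) = \left(-7\right) 18 = -126$)
$d{\left(c \right)} = \frac{6 + c}{-126 + c}$ ($d{\left(c \right)} = \frac{c + 6}{c - 126} = \frac{6 + c}{-126 + c}$)
$1 + 15 d{\left(-3 \right)} = 1 + 15 \frac{6 - 3}{-126 - 3} = 1 + 15 \frac{1}{-129} \cdot 3 = 1 + 15 \left(\left(- \frac{1}{129}\right) 3\right) = 1 + 15 \left(- \frac{1}{43}\right) = 1 - \frac{15}{43} = \frac{28}{43}$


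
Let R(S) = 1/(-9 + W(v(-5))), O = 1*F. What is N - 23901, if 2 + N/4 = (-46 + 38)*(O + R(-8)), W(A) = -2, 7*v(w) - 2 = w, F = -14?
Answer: -258039/11 ≈ -23458.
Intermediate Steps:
v(w) = 2/7 + w/7
O = -14 (O = 1*(-14) = -14)
R(S) = -1/11 (R(S) = 1/(-9 - 2) = 1/(-11) = -1/11)
N = 4872/11 (N = -8 + 4*((-46 + 38)*(-14 - 1/11)) = -8 + 4*(-8*(-155/11)) = -8 + 4*(1240/11) = -8 + 4960/11 = 4872/11 ≈ 442.91)
N - 23901 = 4872/11 - 23901 = -258039/11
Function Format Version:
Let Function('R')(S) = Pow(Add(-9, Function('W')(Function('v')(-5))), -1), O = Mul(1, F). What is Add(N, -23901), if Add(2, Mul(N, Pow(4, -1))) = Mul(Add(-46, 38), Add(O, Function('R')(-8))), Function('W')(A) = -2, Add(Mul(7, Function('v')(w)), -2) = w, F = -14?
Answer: Rational(-258039, 11) ≈ -23458.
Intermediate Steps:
Function('v')(w) = Add(Rational(2, 7), Mul(Rational(1, 7), w))
O = -14 (O = Mul(1, -14) = -14)
Function('R')(S) = Rational(-1, 11) (Function('R')(S) = Pow(Add(-9, -2), -1) = Pow(-11, -1) = Rational(-1, 11))
N = Rational(4872, 11) (N = Add(-8, Mul(4, Mul(Add(-46, 38), Add(-14, Rational(-1, 11))))) = Add(-8, Mul(4, Mul(-8, Rational(-155, 11)))) = Add(-8, Mul(4, Rational(1240, 11))) = Add(-8, Rational(4960, 11)) = Rational(4872, 11) ≈ 442.91)
Add(N, -23901) = Add(Rational(4872, 11), -23901) = Rational(-258039, 11)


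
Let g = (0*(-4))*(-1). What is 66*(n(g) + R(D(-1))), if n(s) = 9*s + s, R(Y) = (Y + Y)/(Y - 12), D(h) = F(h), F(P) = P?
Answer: 132/13 ≈ 10.154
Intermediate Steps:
D(h) = h
g = 0 (g = 0*(-1) = 0)
R(Y) = 2*Y/(-12 + Y) (R(Y) = (2*Y)/(-12 + Y) = 2*Y/(-12 + Y))
n(s) = 10*s
66*(n(g) + R(D(-1))) = 66*(10*0 + 2*(-1)/(-12 - 1)) = 66*(0 + 2*(-1)/(-13)) = 66*(0 + 2*(-1)*(-1/13)) = 66*(0 + 2/13) = 66*(2/13) = 132/13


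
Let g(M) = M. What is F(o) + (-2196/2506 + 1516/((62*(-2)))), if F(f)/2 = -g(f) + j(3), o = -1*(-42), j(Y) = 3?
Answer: -3538679/38843 ≈ -91.102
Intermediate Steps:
o = 42
F(f) = 6 - 2*f (F(f) = 2*(-f + 3) = 2*(3 - f) = 6 - 2*f)
F(o) + (-2196/2506 + 1516/((62*(-2)))) = (6 - 2*42) + (-2196/2506 + 1516/((62*(-2)))) = (6 - 84) + (-2196*1/2506 + 1516/(-124)) = -78 + (-1098/1253 + 1516*(-1/124)) = -78 + (-1098/1253 - 379/31) = -78 - 508925/38843 = -3538679/38843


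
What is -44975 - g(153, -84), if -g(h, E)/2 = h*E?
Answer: -70679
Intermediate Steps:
g(h, E) = -2*E*h (g(h, E) = -2*h*E = -2*E*h)
-44975 - g(153, -84) = -44975 - (-2)*(-84)*153 = -44975 - 1*25704 = -44975 - 25704 = -70679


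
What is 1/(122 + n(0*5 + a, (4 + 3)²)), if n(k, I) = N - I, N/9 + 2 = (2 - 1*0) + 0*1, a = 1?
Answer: 1/73 ≈ 0.013699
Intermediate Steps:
N = 0 (N = -18 + 9*((2 - 1*0) + 0*1) = -18 + 9*((2 + 0) + 0) = -18 + 9*(2 + 0) = -18 + 9*2 = -18 + 18 = 0)
n(k, I) = -I (n(k, I) = 0 - I = -I)
1/(122 + n(0*5 + a, (4 + 3)²)) = 1/(122 - (4 + 3)²) = 1/(122 - 1*7²) = 1/(122 - 1*49) = 1/(122 - 49) = 1/73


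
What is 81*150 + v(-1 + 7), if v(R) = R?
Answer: 12156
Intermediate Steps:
81*150 + v(-1 + 7) = 81*150 + (-1 + 7) = 12150 + 6 = 12156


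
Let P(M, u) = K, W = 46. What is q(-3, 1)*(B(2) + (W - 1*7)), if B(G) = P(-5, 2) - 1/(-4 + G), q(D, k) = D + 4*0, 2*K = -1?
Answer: -117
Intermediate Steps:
K = -½ (K = (½)*(-1) = -½ ≈ -0.50000)
P(M, u) = -½
q(D, k) = D (q(D, k) = D + 0 = D)
B(G) = -½ - 1/(-4 + G)
q(-3, 1)*(B(2) + (W - 1*7)) = -3*((2 - 1*2)/(2*(-4 + 2)) + (46 - 1*7)) = -3*((½)*(2 - 2)/(-2) + (46 - 7)) = -3*((½)*(-½)*0 + 39) = -3*(0 + 39) = -3*39 = -117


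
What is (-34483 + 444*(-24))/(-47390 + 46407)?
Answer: 45139/983 ≈ 45.920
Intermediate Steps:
(-34483 + 444*(-24))/(-47390 + 46407) = (-34483 - 10656)/(-983) = -45139*(-1/983) = 45139/983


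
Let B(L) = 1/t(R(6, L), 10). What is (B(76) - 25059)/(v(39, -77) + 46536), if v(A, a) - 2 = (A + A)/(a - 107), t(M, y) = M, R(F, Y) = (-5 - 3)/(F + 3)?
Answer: -4611063/8562914 ≈ -0.53849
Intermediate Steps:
R(F, Y) = -8/(3 + F)
v(A, a) = 2 + 2*A/(-107 + a) (v(A, a) = 2 + (A + A)/(a - 107) = 2 + (2*A)/(-107 + a) = 2 + 2*A/(-107 + a))
B(L) = -9/8 (B(L) = 1/(-8/(3 + 6)) = 1/(-8/9) = -9/8)
(B(76) - 25059)/(v(39, -77) + 46536) = (-9/8 - 25059)/(2*(-107 + 39 - 77)/(-107 - 77) + 46536) = -200481/(8*(2*(-145)/(-184) + 46536)) = -200481/(8*(2*(-1/184)*(-145) + 46536)) = -200481/(8*(145/92 + 46536)) = -200481/(8*4281457/92) = -200481/8*92/4281457 = -4611063/8562914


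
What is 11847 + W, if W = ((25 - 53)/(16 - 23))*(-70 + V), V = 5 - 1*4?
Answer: 11571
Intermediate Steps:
V = 1 (V = 5 - 4 = 1)
W = -276 (W = ((25 - 53)/(16 - 23))*(-70 + 1) = -28/(-7)*(-69) = -28*(-⅐)*(-69) = 4*(-69) = -276)
11847 + W = 11847 - 276 = 11571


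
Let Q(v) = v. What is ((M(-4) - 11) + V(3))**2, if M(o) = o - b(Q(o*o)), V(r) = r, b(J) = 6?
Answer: 324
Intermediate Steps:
M(o) = -6 + o (M(o) = o - 1*6 = o - 6 = -6 + o)
((M(-4) - 11) + V(3))**2 = (((-6 - 4) - 11) + 3)**2 = ((-10 - 11) + 3)**2 = (-21 + 3)**2 = (-18)**2 = 324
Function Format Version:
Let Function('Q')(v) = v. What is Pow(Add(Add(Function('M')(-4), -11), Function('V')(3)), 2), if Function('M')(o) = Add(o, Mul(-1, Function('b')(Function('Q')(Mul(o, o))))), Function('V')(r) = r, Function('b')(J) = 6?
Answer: 324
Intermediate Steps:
Function('M')(o) = Add(-6, o) (Function('M')(o) = Add(o, Mul(-1, 6)) = Add(o, -6) = Add(-6, o))
Pow(Add(Add(Function('M')(-4), -11), Function('V')(3)), 2) = Pow(Add(Add(Add(-6, -4), -11), 3), 2) = Pow(Add(Add(-10, -11), 3), 2) = Pow(Add(-21, 3), 2) = Pow(-18, 2) = 324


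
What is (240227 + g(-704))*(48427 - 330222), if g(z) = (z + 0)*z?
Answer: -207356878185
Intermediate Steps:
g(z) = z² (g(z) = z*z = z²)
(240227 + g(-704))*(48427 - 330222) = (240227 + (-704)²)*(48427 - 330222) = (240227 + 495616)*(-281795) = 735843*(-281795) = -207356878185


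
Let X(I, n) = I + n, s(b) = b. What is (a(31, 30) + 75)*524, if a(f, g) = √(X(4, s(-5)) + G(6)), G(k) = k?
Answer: 39300 + 524*√5 ≈ 40472.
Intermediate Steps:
a(f, g) = √5 (a(f, g) = √((4 - 5) + 6) = √(-1 + 6) = √5)
(a(31, 30) + 75)*524 = (√5 + 75)*524 = (75 + √5)*524 = 39300 + 524*√5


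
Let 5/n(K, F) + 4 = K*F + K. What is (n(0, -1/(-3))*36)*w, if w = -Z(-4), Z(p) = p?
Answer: -180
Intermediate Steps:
n(K, F) = 5/(-4 + K + F*K) (n(K, F) = 5/(-4 + (K*F + K)) = 5/(-4 + (F*K + K)) = 5/(-4 + (K + F*K)) = 5/(-4 + K + F*K))
w = 4 (w = -1*(-4) = 4)
(n(0, -1/(-3))*36)*w = ((5/(-4 + 0 - 1/(-3)*0))*36)*4 = ((5/(-4 + 0 - 1*(-⅓)*0))*36)*4 = ((5/(-4 + 0 + (⅓)*0))*36)*4 = ((5/(-4 + 0 + 0))*36)*4 = ((5/(-4))*36)*4 = ((5*(-¼))*36)*4 = -5/4*36*4 = -45*4 = -180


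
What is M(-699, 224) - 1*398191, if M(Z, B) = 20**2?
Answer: -397791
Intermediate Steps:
M(Z, B) = 400
M(-699, 224) - 1*398191 = 400 - 1*398191 = 400 - 398191 = -397791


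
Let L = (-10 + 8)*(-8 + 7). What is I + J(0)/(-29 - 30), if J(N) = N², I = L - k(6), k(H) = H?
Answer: -4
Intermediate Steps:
L = 2 (L = -2*(-1) = 2)
I = -4 (I = 2 - 1*6 = 2 - 6 = -4)
I + J(0)/(-29 - 30) = -4 + 0²/(-29 - 30) = -4 + 0/(-59) = -4 + 0*(-1/59) = -4 + 0 = -4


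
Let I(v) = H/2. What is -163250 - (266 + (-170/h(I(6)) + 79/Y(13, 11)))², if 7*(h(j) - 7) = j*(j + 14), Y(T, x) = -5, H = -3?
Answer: -76027941291/366025 ≈ -2.0771e+5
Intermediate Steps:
I(v) = -3/2
h(j) = 7 + j*(14 + j)/7 (h(j) = 7 + (j*(j + 14))/7 = 7 + (j*(14 + j))/7 = 7 + j*(14 + j)/7)
-163250 - (266 + (-170/h(I(6)) + 79/Y(13, 11)))² = -163250 - (266 + (-170/(7 + 2*(-3/2) + (-3/2)²/7) + 79/(-5)))² = -163250 - (266 + (-170/(7 - 3 + (⅐)*(9/4)) + 79*(-⅕)))² = -163250 - (266 + (-170/(7 - 3 + 9/28) - 79/5))² = -163250 - (266 + (-170/121/28 - 79/5))² = -163250 - (266 + (-170*28/121 - 79/5))² = -163250 - (266 + (-4760/121 - 79/5))² = -163250 - (266 - 33359/605)² = -163250 - (127571/605)² = -163250 - 1*16274360041/366025 = -163250 - 16274360041/366025 = -76027941291/366025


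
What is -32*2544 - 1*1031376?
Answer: -1112784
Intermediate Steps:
-32*2544 - 1*1031376 = -81408 - 1031376 = -1112784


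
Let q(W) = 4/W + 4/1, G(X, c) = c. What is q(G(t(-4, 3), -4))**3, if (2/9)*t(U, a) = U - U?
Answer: 27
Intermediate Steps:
t(U, a) = 0 (t(U, a) = 9*(U - U)/2 = (9/2)*0 = 0)
q(W) = 4 + 4/W (q(W) = 4/W + 4*1 = 4/W + 4 = 4 + 4/W)
q(G(t(-4, 3), -4))**3 = (4 + 4/(-4))**3 = (4 + 4*(-1/4))**3 = (4 - 1)**3 = 3**3 = 27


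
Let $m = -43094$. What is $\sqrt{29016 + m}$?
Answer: $i \sqrt{14078} \approx 118.65 i$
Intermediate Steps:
$\sqrt{29016 + m} = \sqrt{29016 - 43094} = \sqrt{-14078} = i \sqrt{14078}$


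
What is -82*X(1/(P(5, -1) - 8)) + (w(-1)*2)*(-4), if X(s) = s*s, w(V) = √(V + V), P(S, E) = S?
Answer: -82/9 - 8*I*√2 ≈ -9.1111 - 11.314*I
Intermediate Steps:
w(V) = √2*√V (w(V) = √(2*V) = √2*√V)
X(s) = s²
-82*X(1/(P(5, -1) - 8)) + (w(-1)*2)*(-4) = -82/(5 - 8)² + ((√2*√(-1))*2)*(-4) = -82*(1/(-3))² + ((√2*I)*2)*(-4) = -82*(-⅓)² + ((I*√2)*2)*(-4) = -82*⅑ + (2*I*√2)*(-4) = -82/9 - 8*I*√2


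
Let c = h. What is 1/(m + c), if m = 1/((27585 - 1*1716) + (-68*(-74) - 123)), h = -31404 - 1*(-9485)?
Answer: -30778/674622981 ≈ -4.5623e-5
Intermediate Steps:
h = -21919 (h = -31404 + 9485 = -21919)
c = -21919
m = 1/30778 (m = 1/((27585 - 1716) + (5032 - 123)) = 1/(25869 + 4909) = 1/30778 ≈ 3.2491e-5)
1/(m + c) = 1/(1/30778 - 21919) = 1/(-674622981/30778) = -30778/674622981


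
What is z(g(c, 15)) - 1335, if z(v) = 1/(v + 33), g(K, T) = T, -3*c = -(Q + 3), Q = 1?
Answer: -64079/48 ≈ -1335.0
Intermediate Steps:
c = 4/3 (c = -(-1)*(1 + 3)/3 = -(-1)*4/3 = -⅓*(-4) = 4/3 ≈ 1.3333)
z(v) = 1/(33 + v)
z(g(c, 15)) - 1335 = 1/(33 + 15) - 1335 = 1/48 - 1335 = -64079/48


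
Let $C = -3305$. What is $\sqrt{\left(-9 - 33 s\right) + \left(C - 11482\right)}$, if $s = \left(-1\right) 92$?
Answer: $28 i \sqrt{15} \approx 108.44 i$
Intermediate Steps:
$s = -92$
$\sqrt{\left(-9 - 33 s\right) + \left(C - 11482\right)} = \sqrt{\left(-9 - -3036\right) - 14787} = \sqrt{\left(-9 + 3036\right) - 14787} = \sqrt{3027 - 14787} = \sqrt{-11760} = 28 i \sqrt{15}$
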